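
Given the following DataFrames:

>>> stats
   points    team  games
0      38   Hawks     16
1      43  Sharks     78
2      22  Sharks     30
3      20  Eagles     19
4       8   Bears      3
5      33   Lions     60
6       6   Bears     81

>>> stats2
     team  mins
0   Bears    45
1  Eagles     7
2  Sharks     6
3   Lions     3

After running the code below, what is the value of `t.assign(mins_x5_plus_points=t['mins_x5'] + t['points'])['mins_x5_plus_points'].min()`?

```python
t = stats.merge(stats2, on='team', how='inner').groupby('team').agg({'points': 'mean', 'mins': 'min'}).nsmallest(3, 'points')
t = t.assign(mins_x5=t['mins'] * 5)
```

merge on 'team' (how='inner') → 6 rows:
   points    team  games  mins
0      43  Sharks     78     6
1      22  Sharks     30     6
2      20  Eagles     19     7
3       8   Bears      3    45
4      33   Lions     60     3
5       6   Bears     81    45
group by team: mean(points), min(mins):
        points  mins
team                
Bears      7.0    45
Eagles    20.0     7
Lions     33.0     3
Sharks    32.5     6
take 3 rows with smallest points:
        points  mins
team                
Bears      7.0    45
Eagles    20.0     7
Sharks    32.5     6
add column mins_x5 = t['mins'] * 5:
        points  mins  mins_x5
team                         
Bears      7.0    45      225
Eagles    20.0     7       35
Sharks    32.5     6       30
add column mins_x5_plus_points = t['mins_x5'] + t['points']:
        points  mins  mins_x5  mins_x5_plus_points
team                                              
Bears      7.0    45      225                232.0
Eagles    20.0     7       35                 55.0
Sharks    32.5     6       30                 62.5

55.0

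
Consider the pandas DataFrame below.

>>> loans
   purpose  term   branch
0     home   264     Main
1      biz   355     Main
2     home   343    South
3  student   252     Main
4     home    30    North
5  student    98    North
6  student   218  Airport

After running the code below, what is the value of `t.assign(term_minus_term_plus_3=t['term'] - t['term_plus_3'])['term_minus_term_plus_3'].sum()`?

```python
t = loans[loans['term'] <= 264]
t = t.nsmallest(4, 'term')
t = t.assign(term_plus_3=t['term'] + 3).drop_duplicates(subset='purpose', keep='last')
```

-6

filter rows where term <= 264:
   purpose  term   branch
0     home   264     Main
3  student   252     Main
4     home    30    North
5  student    98    North
6  student   218  Airport
take 4 rows with smallest term:
   purpose  term   branch
4     home    30    North
5  student    98    North
6  student   218  Airport
3  student   252     Main
add column term_plus_3 = t['term'] + 3:
   purpose  term   branch  term_plus_3
4     home    30    North           33
5  student    98    North          101
6  student   218  Airport          221
3  student   252     Main          255
drop duplicate purpose (keep=last):
   purpose  term branch  term_plus_3
4     home    30  North           33
3  student   252   Main          255
add column term_minus_term_plus_3 = t['term'] - t['term_plus_3']:
   purpose  term branch  term_plus_3  term_minus_term_plus_3
4     home    30  North           33                      -3
3  student   252   Main          255                      -3
sum of column 'term_minus_term_plus_3' → -6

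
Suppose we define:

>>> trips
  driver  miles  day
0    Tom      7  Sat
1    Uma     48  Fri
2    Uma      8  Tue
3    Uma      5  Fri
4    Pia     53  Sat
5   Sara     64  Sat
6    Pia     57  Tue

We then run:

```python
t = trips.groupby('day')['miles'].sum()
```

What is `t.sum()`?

242

group by day, sum of miles:
day
Fri     53
Sat    124
Tue     65
Name: miles, dtype: int64
Reading off the sum of the resulting series, we get 242.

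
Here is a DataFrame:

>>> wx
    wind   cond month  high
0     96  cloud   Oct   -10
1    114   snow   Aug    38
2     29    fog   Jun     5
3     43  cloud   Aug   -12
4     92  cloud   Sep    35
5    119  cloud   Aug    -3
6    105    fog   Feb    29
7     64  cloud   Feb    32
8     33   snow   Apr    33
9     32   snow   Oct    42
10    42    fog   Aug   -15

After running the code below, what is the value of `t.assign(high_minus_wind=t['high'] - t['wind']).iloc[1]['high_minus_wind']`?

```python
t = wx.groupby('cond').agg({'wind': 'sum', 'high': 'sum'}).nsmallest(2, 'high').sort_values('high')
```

group by cond: sum(wind), sum(high):
       wind  high
cond             
cloud   414    42
fog     176    19
snow    179   113
take 2 rows with smallest high:
       wind  high
cond             
fog     176    19
cloud   414    42
sort by high:
       wind  high
cond             
fog     176    19
cloud   414    42
add column high_minus_wind = t['high'] - t['wind']:
       wind  high  high_minus_wind
cond                              
fog     176    19             -157
cloud   414    42             -372

-372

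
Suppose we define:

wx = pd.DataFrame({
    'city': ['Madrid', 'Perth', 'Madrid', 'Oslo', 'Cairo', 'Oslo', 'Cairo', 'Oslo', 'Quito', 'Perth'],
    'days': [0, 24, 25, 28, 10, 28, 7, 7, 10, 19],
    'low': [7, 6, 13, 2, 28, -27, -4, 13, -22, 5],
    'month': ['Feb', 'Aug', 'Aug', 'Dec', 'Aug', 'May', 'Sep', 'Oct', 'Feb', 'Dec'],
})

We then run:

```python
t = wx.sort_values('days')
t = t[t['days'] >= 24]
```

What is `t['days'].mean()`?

sort by days:
     city  days  low month
0  Madrid     0    7   Feb
6   Cairo     7   -4   Sep
7    Oslo     7   13   Oct
4   Cairo    10   28   Aug
8   Quito    10  -22   Feb
9   Perth    19    5   Dec
1   Perth    24    6   Aug
2  Madrid    25   13   Aug
3    Oslo    28    2   Dec
5    Oslo    28  -27   May
filter rows where days >= 24:
     city  days  low month
1   Perth    24    6   Aug
2  Madrid    25   13   Aug
3    Oslo    28    2   Dec
5    Oslo    28  -27   May

26.25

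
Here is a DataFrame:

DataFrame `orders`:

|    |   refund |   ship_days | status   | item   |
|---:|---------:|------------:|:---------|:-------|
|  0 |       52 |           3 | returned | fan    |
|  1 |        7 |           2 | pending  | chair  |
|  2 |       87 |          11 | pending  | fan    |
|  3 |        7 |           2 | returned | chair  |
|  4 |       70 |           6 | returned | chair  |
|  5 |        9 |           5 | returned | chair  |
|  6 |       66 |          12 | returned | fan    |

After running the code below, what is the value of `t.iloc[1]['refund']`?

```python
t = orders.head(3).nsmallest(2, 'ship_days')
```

52

take first 3 rows:
   refund  ship_days    status   item
0      52          3  returned    fan
1       7          2   pending  chair
2      87         11   pending    fan
take 2 rows with smallest ship_days:
   refund  ship_days    status   item
1       7          2   pending  chair
0      52          3  returned    fan
Reading off the value at position 1, column 'refund', we get 52.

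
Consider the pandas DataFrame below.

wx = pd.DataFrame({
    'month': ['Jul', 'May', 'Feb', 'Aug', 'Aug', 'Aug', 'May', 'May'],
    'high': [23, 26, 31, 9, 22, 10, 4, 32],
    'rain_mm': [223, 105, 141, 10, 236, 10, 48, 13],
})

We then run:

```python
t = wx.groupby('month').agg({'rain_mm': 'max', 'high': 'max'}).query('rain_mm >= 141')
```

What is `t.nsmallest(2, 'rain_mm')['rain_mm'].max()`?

group by month: max(rain_mm), max(high):
       rain_mm  high
month               
Aug        236    22
Feb        141    31
Jul        223    23
May        105    32
filter rows where rain_mm >= 141:
       rain_mm  high
month               
Aug        236    22
Feb        141    31
Jul        223    23
take 2 rows with smallest rain_mm:
       rain_mm  high
month               
Feb        141    31
Jul        223    23

223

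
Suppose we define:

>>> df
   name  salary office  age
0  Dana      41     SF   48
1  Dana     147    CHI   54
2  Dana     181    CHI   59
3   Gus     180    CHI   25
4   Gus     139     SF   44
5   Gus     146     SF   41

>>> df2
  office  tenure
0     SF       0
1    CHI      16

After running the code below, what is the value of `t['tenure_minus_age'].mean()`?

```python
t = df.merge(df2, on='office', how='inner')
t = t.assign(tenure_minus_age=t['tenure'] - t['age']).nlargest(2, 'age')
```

-40.5

merge on 'office' (how='inner') → 6 rows:
   name  salary office  age  tenure
0  Dana      41     SF   48       0
1  Dana     147    CHI   54      16
2  Dana     181    CHI   59      16
3   Gus     180    CHI   25      16
4   Gus     139     SF   44       0
5   Gus     146     SF   41       0
add column tenure_minus_age = t['tenure'] - t['age']:
   name  salary office  age  tenure  tenure_minus_age
0  Dana      41     SF   48       0               -48
1  Dana     147    CHI   54      16               -38
2  Dana     181    CHI   59      16               -43
3   Gus     180    CHI   25      16                -9
4   Gus     139     SF   44       0               -44
5   Gus     146     SF   41       0               -41
take 2 rows with largest age:
   name  salary office  age  tenure  tenure_minus_age
2  Dana     181    CHI   59      16               -43
1  Dana     147    CHI   54      16               -38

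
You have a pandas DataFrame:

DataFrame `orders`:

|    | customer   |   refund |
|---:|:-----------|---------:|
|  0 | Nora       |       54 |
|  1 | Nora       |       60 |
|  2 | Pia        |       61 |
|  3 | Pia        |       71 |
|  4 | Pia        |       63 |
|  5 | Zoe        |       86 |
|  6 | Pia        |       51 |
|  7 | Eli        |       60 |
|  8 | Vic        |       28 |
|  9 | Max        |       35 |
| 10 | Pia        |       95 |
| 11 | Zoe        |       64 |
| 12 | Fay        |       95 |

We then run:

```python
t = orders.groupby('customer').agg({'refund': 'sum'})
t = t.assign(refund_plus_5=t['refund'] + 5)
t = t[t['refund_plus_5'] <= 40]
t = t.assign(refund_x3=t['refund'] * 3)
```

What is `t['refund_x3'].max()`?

group by customer, sum of refund:
          refund
customer        
Eli           60
Fay           95
Max           35
Nora         114
Pia          341
Vic           28
Zoe          150
add column refund_plus_5 = t['refund'] + 5:
          refund  refund_plus_5
customer                       
Eli           60             65
Fay           95            100
Max           35             40
Nora         114            119
Pia          341            346
Vic           28             33
Zoe          150            155
filter rows where refund_plus_5 <= 40:
          refund  refund_plus_5
customer                       
Max           35             40
Vic           28             33
add column refund_x3 = t['refund'] * 3:
          refund  refund_plus_5  refund_x3
customer                                  
Max           35             40        105
Vic           28             33         84
Then the max of column 'refund_x3': 105

105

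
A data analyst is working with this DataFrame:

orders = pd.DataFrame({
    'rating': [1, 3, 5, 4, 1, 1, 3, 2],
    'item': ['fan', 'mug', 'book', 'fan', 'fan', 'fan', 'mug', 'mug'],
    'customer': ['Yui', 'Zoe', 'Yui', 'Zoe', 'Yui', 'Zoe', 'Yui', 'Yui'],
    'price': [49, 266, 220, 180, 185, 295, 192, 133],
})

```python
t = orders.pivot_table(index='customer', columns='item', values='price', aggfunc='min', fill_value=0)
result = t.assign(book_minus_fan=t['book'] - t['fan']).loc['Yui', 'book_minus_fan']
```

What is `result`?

171

pivot: rows=customer, cols=item, min(price):
item      book  fan  mug
customer                
Yui        220   49  133
Zoe          0  180  266
add column book_minus_fan = t['book'] - t['fan']:
item      book  fan  mug  book_minus_fan
customer                                
Yui        220   49  133             171
Zoe          0  180  266            -180
Reading off the value at row 'Yui', column 'book_minus_fan', we get 171.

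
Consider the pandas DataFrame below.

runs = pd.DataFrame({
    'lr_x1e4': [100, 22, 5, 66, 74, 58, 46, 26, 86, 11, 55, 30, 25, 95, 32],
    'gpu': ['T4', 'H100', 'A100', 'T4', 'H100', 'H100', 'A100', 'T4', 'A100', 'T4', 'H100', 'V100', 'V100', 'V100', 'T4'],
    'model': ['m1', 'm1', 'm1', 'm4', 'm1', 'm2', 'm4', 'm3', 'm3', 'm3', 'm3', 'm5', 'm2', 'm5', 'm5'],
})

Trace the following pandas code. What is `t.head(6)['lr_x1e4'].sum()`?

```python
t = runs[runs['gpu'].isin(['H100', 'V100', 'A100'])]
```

291

filter rows where gpu in ['H100', 'V100', 'A100']:
    lr_x1e4   gpu model
1        22  H100    m1
2         5  A100    m1
4        74  H100    m1
5        58  H100    m2
6        46  A100    m4
8        86  A100    m3
10       55  H100    m3
11       30  V100    m5
12       25  V100    m2
13       95  V100    m5
take first 6 rows:
   lr_x1e4   gpu model
1       22  H100    m1
2        5  A100    m1
4       74  H100    m1
5       58  H100    m2
6       46  A100    m4
8       86  A100    m3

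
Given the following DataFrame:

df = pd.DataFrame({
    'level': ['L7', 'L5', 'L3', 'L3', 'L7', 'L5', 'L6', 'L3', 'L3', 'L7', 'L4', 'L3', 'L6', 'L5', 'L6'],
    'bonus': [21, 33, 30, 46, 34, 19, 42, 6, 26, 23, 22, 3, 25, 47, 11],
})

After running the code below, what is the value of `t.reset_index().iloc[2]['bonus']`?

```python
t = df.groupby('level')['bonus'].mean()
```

33.0

group by level, mean of bonus:
level
L3    22.2
L4    22.0
L5    33.0
L6    26.0
L7    26.0
Name: bonus, dtype: float64
reset_index():
  level  bonus
0    L3   22.2
1    L4   22.0
2    L5   33.0
3    L6   26.0
4    L7   26.0
Finally, value at position 2, column 'bonus' = 33.0.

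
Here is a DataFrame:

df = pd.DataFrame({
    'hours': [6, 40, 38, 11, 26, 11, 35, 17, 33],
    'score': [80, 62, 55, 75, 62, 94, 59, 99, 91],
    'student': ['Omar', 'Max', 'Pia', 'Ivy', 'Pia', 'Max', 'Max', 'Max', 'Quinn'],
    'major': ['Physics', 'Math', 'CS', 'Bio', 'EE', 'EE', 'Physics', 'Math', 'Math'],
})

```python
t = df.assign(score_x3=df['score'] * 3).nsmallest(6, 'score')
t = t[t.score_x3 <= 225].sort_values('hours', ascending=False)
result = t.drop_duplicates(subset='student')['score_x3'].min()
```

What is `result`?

165

add column score_x3 = df['score'] * 3:
   hours  score student    major  score_x3
0      6     80    Omar  Physics       240
1     40     62     Max     Math       186
2     38     55     Pia       CS       165
3     11     75     Ivy      Bio       225
4     26     62     Pia       EE       186
5     11     94     Max       EE       282
6     35     59     Max  Physics       177
7     17     99     Max     Math       297
8     33     91   Quinn     Math       273
take 6 rows with smallest score:
   hours  score student    major  score_x3
2     38     55     Pia       CS       165
6     35     59     Max  Physics       177
1     40     62     Max     Math       186
4     26     62     Pia       EE       186
3     11     75     Ivy      Bio       225
0      6     80    Omar  Physics       240
filter rows where score_x3 <= 225:
   hours  score student    major  score_x3
2     38     55     Pia       CS       165
6     35     59     Max  Physics       177
1     40     62     Max     Math       186
4     26     62     Pia       EE       186
3     11     75     Ivy      Bio       225
sort by hours descending:
   hours  score student    major  score_x3
1     40     62     Max     Math       186
2     38     55     Pia       CS       165
6     35     59     Max  Physics       177
4     26     62     Pia       EE       186
3     11     75     Ivy      Bio       225
drop duplicate student (keep=first):
   hours  score student major  score_x3
1     40     62     Max  Math       186
2     38     55     Pia    CS       165
3     11     75     Ivy   Bio       225
So min() = 165.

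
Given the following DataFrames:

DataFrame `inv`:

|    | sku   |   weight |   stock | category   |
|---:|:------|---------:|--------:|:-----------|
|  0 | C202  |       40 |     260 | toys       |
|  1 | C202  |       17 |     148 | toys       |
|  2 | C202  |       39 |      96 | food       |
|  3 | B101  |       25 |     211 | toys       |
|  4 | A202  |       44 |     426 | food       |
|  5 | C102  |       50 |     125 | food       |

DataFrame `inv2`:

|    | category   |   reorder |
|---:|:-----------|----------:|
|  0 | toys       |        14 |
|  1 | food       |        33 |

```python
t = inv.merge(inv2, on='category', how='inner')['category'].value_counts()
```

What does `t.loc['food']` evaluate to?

3

merge on 'category' (how='inner') → 6 rows:
    sku  weight  stock category  reorder
0  C202      40    260     toys       14
1  C202      17    148     toys       14
2  C202      39     96     food       33
3  B101      25    211     toys       14
4  A202      44    426     food       33
5  C102      50    125     food       33
value_counts of category:
category
toys    3
food    3
Name: count, dtype: int64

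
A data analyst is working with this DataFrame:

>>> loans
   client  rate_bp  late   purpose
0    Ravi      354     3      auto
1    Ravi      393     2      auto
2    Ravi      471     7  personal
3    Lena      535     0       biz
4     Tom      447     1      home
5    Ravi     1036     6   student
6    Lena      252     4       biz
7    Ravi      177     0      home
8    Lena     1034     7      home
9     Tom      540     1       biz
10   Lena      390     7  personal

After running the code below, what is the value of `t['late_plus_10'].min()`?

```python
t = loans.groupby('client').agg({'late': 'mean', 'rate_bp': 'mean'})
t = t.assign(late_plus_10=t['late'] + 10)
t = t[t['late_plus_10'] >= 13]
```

13.6

group by client: mean(late), mean(rate_bp):
        late  rate_bp
client               
Lena     4.5   552.75
Ravi     3.6   486.20
Tom      1.0   493.50
add column late_plus_10 = t['late'] + 10:
        late  rate_bp  late_plus_10
client                             
Lena     4.5   552.75          14.5
Ravi     3.6   486.20          13.6
Tom      1.0   493.50          11.0
filter rows where late_plus_10 >= 13:
        late  rate_bp  late_plus_10
client                             
Lena     4.5   552.75          14.5
Ravi     3.6   486.20          13.6
The min of column 'late_plus_10' is 13.6.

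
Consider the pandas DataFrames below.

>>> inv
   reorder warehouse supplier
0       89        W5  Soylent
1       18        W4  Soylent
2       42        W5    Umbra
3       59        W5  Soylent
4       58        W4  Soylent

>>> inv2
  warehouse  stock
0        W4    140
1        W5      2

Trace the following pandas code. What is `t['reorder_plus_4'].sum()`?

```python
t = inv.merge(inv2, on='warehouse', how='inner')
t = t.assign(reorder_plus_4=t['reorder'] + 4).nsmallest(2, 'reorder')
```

68

merge on 'warehouse' (how='inner') → 5 rows:
   reorder warehouse supplier  stock
0       89        W5  Soylent      2
1       18        W4  Soylent    140
2       42        W5    Umbra      2
3       59        W5  Soylent      2
4       58        W4  Soylent    140
add column reorder_plus_4 = t['reorder'] + 4:
   reorder warehouse supplier  stock  reorder_plus_4
0       89        W5  Soylent      2              93
1       18        W4  Soylent    140              22
2       42        W5    Umbra      2              46
3       59        W5  Soylent      2              63
4       58        W4  Soylent    140              62
take 2 rows with smallest reorder:
   reorder warehouse supplier  stock  reorder_plus_4
1       18        W4  Soylent    140              22
2       42        W5    Umbra      2              46
sum of column 'reorder_plus_4' → 68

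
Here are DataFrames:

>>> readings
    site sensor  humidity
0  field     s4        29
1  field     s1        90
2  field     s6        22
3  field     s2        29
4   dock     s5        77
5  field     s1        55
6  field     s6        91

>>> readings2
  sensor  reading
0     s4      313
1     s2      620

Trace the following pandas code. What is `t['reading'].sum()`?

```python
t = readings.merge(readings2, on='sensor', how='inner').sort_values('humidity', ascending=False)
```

merge on 'sensor' (how='inner') → 2 rows:
    site sensor  humidity  reading
0  field     s4        29      313
1  field     s2        29      620
sort by humidity descending:
    site sensor  humidity  reading
0  field     s4        29      313
1  field     s2        29      620
Reading off the sum of column 'reading', we get 933.

933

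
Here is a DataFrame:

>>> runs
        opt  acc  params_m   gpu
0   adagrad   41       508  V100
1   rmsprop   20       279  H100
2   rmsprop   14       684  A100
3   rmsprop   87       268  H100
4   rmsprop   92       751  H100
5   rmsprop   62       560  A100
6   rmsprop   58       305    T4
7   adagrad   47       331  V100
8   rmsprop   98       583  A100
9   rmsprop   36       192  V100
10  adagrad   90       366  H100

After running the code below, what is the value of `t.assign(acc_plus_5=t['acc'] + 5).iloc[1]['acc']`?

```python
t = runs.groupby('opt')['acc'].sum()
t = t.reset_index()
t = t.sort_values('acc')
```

group by opt, sum of acc:
opt
adagrad    178
rmsprop    467
Name: acc, dtype: int64
reset_index():
       opt  acc
0  adagrad  178
1  rmsprop  467
sort by acc:
       opt  acc
0  adagrad  178
1  rmsprop  467
add column acc_plus_5 = t['acc'] + 5:
       opt  acc  acc_plus_5
0  adagrad  178         183
1  rmsprop  467         472
Finally, value at position 1, column 'acc' = 467.

467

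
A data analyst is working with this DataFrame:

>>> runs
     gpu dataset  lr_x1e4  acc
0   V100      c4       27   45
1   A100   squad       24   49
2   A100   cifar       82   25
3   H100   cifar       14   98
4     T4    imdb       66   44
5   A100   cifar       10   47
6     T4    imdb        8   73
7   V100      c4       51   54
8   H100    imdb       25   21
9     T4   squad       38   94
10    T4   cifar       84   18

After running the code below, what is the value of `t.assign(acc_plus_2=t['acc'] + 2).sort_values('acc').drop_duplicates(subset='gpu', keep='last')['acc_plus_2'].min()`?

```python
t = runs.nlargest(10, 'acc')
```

51

take 10 rows with largest acc:
    gpu dataset  lr_x1e4  acc
3  H100   cifar       14   98
9    T4   squad       38   94
6    T4    imdb        8   73
7  V100      c4       51   54
1  A100   squad       24   49
5  A100   cifar       10   47
0  V100      c4       27   45
4    T4    imdb       66   44
2  A100   cifar       82   25
8  H100    imdb       25   21
add column acc_plus_2 = t['acc'] + 2:
    gpu dataset  lr_x1e4  acc  acc_plus_2
3  H100   cifar       14   98         100
9    T4   squad       38   94          96
6    T4    imdb        8   73          75
7  V100      c4       51   54          56
1  A100   squad       24   49          51
5  A100   cifar       10   47          49
0  V100      c4       27   45          47
4    T4    imdb       66   44          46
2  A100   cifar       82   25          27
8  H100    imdb       25   21          23
sort by acc:
    gpu dataset  lr_x1e4  acc  acc_plus_2
8  H100    imdb       25   21          23
2  A100   cifar       82   25          27
4    T4    imdb       66   44          46
0  V100      c4       27   45          47
5  A100   cifar       10   47          49
1  A100   squad       24   49          51
7  V100      c4       51   54          56
6    T4    imdb        8   73          75
9    T4   squad       38   94          96
3  H100   cifar       14   98         100
drop duplicate gpu (keep=last):
    gpu dataset  lr_x1e4  acc  acc_plus_2
1  A100   squad       24   49          51
7  V100      c4       51   54          56
9    T4   squad       38   94          96
3  H100   cifar       14   98         100
The min of column 'acc_plus_2' is 51.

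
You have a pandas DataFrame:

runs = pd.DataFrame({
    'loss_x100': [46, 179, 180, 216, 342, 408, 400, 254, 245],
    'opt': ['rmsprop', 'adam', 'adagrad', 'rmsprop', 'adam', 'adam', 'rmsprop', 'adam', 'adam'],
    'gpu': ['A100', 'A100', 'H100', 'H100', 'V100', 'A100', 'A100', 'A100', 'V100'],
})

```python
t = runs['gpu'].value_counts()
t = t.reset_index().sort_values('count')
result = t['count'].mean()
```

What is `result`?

3.0

value_counts of gpu:
gpu
A100    5
H100    2
V100    2
Name: count, dtype: int64
reset_index():
    gpu  count
0  A100      5
1  H100      2
2  V100      2
sort by count:
    gpu  count
1  H100      2
2  V100      2
0  A100      5
Then the mean of column 'count': 3.0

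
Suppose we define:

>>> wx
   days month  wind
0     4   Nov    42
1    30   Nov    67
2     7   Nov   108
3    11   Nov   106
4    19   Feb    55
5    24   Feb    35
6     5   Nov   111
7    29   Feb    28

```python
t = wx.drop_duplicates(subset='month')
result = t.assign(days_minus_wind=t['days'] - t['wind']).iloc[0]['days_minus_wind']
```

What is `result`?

drop duplicate month (keep=first):
   days month  wind
0     4   Nov    42
4    19   Feb    55
add column days_minus_wind = t['days'] - t['wind']:
   days month  wind  days_minus_wind
0     4   Nov    42              -38
4    19   Feb    55              -36
Then the value at position 0, column 'days_minus_wind': -38

-38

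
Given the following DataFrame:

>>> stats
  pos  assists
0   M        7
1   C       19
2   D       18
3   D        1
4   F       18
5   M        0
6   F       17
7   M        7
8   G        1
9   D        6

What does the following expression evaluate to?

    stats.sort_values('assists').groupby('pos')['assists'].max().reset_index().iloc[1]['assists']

18

sort by assists:
  pos  assists
5   M        0
3   D        1
8   G        1
9   D        6
0   M        7
7   M        7
6   F       17
2   D       18
4   F       18
1   C       19
group by pos, max of assists:
pos
C    19
D    18
F    18
G     1
M     7
Name: assists, dtype: int64
reset_index():
  pos  assists
0   C       19
1   D       18
2   F       18
3   G        1
4   M        7
value at position 1, column 'assists' → 18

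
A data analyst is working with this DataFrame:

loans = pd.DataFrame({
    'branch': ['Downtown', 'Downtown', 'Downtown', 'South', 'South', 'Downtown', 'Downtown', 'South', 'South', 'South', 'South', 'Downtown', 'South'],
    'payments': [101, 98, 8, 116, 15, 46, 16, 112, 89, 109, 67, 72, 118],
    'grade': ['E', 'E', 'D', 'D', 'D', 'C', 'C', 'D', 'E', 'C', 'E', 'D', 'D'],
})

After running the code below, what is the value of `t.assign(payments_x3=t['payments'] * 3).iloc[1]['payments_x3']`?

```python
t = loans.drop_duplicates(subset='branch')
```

drop duplicate branch (keep=first):
     branch  payments grade
0  Downtown       101     E
3     South       116     D
add column payments_x3 = t['payments'] * 3:
     branch  payments grade  payments_x3
0  Downtown       101     E          303
3     South       116     D          348
Then the value at position 1, column 'payments_x3': 348

348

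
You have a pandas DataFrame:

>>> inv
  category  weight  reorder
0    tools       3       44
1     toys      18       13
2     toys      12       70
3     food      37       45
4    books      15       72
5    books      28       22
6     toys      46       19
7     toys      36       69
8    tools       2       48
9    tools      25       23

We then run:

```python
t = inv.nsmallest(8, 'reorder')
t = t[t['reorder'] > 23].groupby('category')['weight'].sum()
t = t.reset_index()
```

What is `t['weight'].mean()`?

26.0

take 8 rows with smallest reorder:
  category  weight  reorder
1     toys      18       13
6     toys      46       19
5    books      28       22
9    tools      25       23
0    tools       3       44
3     food      37       45
8    tools       2       48
7     toys      36       69
filter rows where reorder > 23:
  category  weight  reorder
0    tools       3       44
3     food      37       45
8    tools       2       48
7     toys      36       69
group by category, sum of weight:
category
food     37
tools     5
toys     36
Name: weight, dtype: int64
reset_index():
  category  weight
0     food      37
1    tools       5
2     toys      36
Taking the mean of column 'weight' gives 26.0.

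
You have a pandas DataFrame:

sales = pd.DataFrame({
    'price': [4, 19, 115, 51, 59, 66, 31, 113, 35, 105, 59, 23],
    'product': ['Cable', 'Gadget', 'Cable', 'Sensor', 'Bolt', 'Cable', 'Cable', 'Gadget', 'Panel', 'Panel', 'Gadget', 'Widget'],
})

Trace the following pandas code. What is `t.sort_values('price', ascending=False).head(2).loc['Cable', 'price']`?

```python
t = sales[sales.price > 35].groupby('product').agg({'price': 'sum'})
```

filter rows where price > 35:
    price product
2     115   Cable
3      51  Sensor
4      59    Bolt
5      66   Cable
7     113  Gadget
9     105   Panel
10     59  Gadget
group by product, sum of price:
         price
product       
Bolt        59
Cable      181
Gadget     172
Panel      105
Sensor      51
sort by price descending:
         price
product       
Cable      181
Gadget     172
Panel      105
Bolt        59
Sensor      51
take first 2 rows:
         price
product       
Cable      181
Gadget     172
The value at row 'Cable', column 'price' is 181.

181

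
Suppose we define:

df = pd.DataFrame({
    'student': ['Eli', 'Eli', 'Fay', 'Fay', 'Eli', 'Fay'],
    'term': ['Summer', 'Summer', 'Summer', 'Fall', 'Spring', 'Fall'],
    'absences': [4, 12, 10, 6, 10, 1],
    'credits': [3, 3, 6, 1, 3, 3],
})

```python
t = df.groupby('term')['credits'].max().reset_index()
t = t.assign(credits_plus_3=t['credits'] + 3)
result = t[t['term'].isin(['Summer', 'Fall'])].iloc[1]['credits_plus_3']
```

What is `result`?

group by term, max of credits:
term
Fall      3
Spring    3
Summer    6
Name: credits, dtype: int64
reset_index():
     term  credits
0    Fall        3
1  Spring        3
2  Summer        6
add column credits_plus_3 = t['credits'] + 3:
     term  credits  credits_plus_3
0    Fall        3               6
1  Spring        3               6
2  Summer        6               9
filter rows where term in ['Summer', 'Fall']:
     term  credits  credits_plus_3
0    Fall        3               6
2  Summer        6               9
Then the value at position 1, column 'credits_plus_3': 9

9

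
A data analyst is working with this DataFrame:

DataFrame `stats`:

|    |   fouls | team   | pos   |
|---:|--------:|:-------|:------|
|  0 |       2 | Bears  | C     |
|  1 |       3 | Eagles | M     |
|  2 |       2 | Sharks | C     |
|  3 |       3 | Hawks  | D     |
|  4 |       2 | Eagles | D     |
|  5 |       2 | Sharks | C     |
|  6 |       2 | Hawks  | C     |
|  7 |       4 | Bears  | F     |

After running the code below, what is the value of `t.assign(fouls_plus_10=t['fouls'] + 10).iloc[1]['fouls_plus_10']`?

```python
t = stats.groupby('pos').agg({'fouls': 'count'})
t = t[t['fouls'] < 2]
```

group by pos, count of fouls:
     fouls
pos       
C        4
D        2
F        1
M        1
filter rows where fouls < 2:
     fouls
pos       
F        1
M        1
add column fouls_plus_10 = t['fouls'] + 10:
     fouls  fouls_plus_10
pos                      
F        1             11
M        1             11
value at position 1, column 'fouls_plus_10' → 11

11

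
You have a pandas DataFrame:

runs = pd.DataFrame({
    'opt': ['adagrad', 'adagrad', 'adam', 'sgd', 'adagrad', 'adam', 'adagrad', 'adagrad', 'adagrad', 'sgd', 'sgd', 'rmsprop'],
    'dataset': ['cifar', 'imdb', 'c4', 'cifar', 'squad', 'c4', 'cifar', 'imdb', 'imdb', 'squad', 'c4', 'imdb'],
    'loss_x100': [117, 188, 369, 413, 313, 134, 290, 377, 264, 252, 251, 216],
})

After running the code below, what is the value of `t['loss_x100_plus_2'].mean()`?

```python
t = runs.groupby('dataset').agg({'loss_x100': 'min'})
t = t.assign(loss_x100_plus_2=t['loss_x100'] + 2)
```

group by dataset, min of loss_x100:
         loss_x100
dataset           
c4             134
cifar          117
imdb           188
squad          252
add column loss_x100_plus_2 = t['loss_x100'] + 2:
         loss_x100  loss_x100_plus_2
dataset                             
c4             134               136
cifar          117               119
imdb           188               190
squad          252               254
mean of column 'loss_x100_plus_2' → 174.75

174.75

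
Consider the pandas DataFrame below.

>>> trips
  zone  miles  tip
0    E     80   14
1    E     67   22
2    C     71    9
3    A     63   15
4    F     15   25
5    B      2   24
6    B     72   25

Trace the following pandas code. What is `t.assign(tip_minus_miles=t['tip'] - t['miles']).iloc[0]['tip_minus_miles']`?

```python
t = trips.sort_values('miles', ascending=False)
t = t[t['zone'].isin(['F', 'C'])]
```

-62

sort by miles descending:
  zone  miles  tip
0    E     80   14
6    B     72   25
2    C     71    9
1    E     67   22
3    A     63   15
4    F     15   25
5    B      2   24
filter rows where zone in ['F', 'C']:
  zone  miles  tip
2    C     71    9
4    F     15   25
add column tip_minus_miles = t['tip'] - t['miles']:
  zone  miles  tip  tip_minus_miles
2    C     71    9              -62
4    F     15   25               10
Reading off the value at position 0, column 'tip_minus_miles', we get -62.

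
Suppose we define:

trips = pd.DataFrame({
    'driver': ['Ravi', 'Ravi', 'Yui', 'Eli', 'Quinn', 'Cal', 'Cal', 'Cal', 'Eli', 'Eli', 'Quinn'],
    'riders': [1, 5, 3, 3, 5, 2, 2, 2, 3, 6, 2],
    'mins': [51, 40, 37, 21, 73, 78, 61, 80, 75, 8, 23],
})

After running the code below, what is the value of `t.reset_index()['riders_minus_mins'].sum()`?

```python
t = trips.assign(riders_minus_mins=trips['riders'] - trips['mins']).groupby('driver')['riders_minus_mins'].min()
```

add column riders_minus_mins = trips['riders'] - trips['mins']:
   driver  riders  mins  riders_minus_mins
0    Ravi       1    51                -50
1    Ravi       5    40                -35
2     Yui       3    37                -34
3     Eli       3    21                -18
4   Quinn       5    73                -68
5     Cal       2    78                -76
6     Cal       2    61                -59
7     Cal       2    80                -78
8     Eli       3    75                -72
9     Eli       6     8                 -2
10  Quinn       2    23                -21
group by driver, min of riders_minus_mins:
driver
Cal     -78
Eli     -72
Quinn   -68
Ravi    -50
Yui     -34
Name: riders_minus_mins, dtype: int64
reset_index():
  driver  riders_minus_mins
0    Cal                -78
1    Eli                -72
2  Quinn                -68
3   Ravi                -50
4    Yui                -34
Then the sum of column 'riders_minus_mins': -302

-302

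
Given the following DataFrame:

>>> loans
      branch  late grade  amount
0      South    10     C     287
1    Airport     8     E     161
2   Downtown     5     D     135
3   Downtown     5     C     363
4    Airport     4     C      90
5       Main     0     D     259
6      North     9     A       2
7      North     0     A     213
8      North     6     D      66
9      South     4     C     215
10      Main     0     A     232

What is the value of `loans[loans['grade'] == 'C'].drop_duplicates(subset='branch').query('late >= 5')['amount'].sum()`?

filter rows where grade == 'C':
     branch  late grade  amount
0     South    10     C     287
3  Downtown     5     C     363
4   Airport     4     C      90
9     South     4     C     215
drop duplicate branch (keep=first):
     branch  late grade  amount
0     South    10     C     287
3  Downtown     5     C     363
4   Airport     4     C      90
filter rows where late >= 5:
     branch  late grade  amount
0     South    10     C     287
3  Downtown     5     C     363

650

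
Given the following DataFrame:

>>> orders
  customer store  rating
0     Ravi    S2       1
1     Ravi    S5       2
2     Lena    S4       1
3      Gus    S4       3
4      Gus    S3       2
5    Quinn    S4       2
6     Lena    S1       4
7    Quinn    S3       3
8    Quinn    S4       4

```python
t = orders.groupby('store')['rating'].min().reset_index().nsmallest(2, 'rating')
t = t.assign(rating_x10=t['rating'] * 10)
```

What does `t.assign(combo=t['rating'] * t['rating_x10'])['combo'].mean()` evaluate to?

group by store, min of rating:
store
S1    4
S2    1
S3    2
S4    1
S5    2
Name: rating, dtype: int64
reset_index():
  store  rating
0    S1       4
1    S2       1
2    S3       2
3    S4       1
4    S5       2
take 2 rows with smallest rating:
  store  rating
1    S2       1
3    S4       1
add column rating_x10 = t['rating'] * 10:
  store  rating  rating_x10
1    S2       1          10
3    S4       1          10
add column combo = t['rating'] * t['rating_x10']:
  store  rating  rating_x10  combo
1    S2       1          10     10
3    S4       1          10     10

10.0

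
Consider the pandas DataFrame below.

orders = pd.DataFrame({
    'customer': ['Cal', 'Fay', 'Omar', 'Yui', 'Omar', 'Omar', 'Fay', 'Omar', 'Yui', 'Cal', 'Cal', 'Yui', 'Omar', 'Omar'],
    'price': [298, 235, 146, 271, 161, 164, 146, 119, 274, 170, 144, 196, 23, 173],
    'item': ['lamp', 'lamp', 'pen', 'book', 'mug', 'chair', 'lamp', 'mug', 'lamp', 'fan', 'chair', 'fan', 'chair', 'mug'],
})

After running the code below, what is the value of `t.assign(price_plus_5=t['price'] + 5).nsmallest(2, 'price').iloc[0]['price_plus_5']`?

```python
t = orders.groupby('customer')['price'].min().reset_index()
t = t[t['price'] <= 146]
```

group by customer, min of price:
customer
Cal     144
Fay     146
Omar     23
Yui     196
Name: price, dtype: int64
reset_index():
  customer  price
0      Cal    144
1      Fay    146
2     Omar     23
3      Yui    196
filter rows where price <= 146:
  customer  price
0      Cal    144
1      Fay    146
2     Omar     23
add column price_plus_5 = t['price'] + 5:
  customer  price  price_plus_5
0      Cal    144           149
1      Fay    146           151
2     Omar     23            28
take 2 rows with smallest price:
  customer  price  price_plus_5
2     Omar     23            28
0      Cal    144           149

28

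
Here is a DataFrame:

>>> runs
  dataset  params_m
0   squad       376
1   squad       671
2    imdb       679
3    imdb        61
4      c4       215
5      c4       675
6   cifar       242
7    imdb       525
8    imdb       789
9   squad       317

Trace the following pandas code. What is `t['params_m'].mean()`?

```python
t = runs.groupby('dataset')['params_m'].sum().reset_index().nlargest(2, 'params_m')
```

1709.0

group by dataset, sum of params_m:
dataset
c4        890
cifar     242
imdb     2054
squad    1364
Name: params_m, dtype: int64
reset_index():
  dataset  params_m
0      c4       890
1   cifar       242
2    imdb      2054
3   squad      1364
take 2 rows with largest params_m:
  dataset  params_m
2    imdb      2054
3   squad      1364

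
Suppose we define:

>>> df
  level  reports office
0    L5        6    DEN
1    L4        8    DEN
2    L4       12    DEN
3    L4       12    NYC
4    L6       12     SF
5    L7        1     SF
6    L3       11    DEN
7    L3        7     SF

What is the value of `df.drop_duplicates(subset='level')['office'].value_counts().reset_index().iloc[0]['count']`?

drop duplicate level (keep=first):
  level  reports office
0    L5        6    DEN
1    L4        8    DEN
4    L6       12     SF
5    L7        1     SF
6    L3       11    DEN
value_counts of office:
office
DEN    3
SF     2
Name: count, dtype: int64
reset_index():
  office  count
0    DEN      3
1     SF      2
value at position 0, column 'count' → 3

3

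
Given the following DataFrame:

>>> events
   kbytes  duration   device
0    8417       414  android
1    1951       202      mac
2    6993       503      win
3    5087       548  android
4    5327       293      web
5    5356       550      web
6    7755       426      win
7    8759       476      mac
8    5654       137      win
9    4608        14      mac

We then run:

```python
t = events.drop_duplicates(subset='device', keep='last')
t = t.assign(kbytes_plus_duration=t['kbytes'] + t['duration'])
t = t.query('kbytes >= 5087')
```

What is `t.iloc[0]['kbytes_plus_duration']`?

drop duplicate device (keep=last):
   kbytes  duration   device
3    5087       548  android
5    5356       550      web
8    5654       137      win
9    4608        14      mac
add column kbytes_plus_duration = t['kbytes'] + t['duration']:
   kbytes  duration   device  kbytes_plus_duration
3    5087       548  android                  5635
5    5356       550      web                  5906
8    5654       137      win                  5791
9    4608        14      mac                  4622
filter rows where kbytes >= 5087:
   kbytes  duration   device  kbytes_plus_duration
3    5087       548  android                  5635
5    5356       550      web                  5906
8    5654       137      win                  5791
Hence 5635.

5635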